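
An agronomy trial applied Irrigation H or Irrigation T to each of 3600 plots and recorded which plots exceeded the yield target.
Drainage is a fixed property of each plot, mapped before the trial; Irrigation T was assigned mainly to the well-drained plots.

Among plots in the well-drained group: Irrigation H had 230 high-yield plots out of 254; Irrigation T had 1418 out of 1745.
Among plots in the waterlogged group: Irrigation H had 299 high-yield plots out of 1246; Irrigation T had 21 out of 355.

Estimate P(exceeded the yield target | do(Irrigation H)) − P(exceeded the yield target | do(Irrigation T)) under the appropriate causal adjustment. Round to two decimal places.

+0.13

Within every field drainage level Irrigation H has the higher rate, yet pooled Irrigation T does — Simpson's reversal.
Since field drainage is a pre-existing factor (not a product of the irrigation) and it affects the outcome on its own, it is a confounder. The stratified rates, not the pooled rate, identify the causal effect.
Adjusting over the population distribution of field drainage: 0.555·(0.906−0.813) + 0.445·(0.240−0.059) = +0.132.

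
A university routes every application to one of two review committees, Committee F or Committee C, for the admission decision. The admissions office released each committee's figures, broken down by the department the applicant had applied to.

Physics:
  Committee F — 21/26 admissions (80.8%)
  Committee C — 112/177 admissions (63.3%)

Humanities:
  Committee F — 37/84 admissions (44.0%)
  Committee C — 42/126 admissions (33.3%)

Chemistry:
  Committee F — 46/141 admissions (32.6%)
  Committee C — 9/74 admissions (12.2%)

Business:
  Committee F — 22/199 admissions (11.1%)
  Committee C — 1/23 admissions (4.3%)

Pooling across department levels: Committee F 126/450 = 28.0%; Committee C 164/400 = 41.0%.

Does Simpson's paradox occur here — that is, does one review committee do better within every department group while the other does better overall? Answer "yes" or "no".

yes

Within each department level (Physics 80.8% vs 63.3%; Humanities 44.0% vs 33.3%; Chemistry 32.6% vs 12.2%; Business 11.1% vs 4.3%), Committee F has the higher rate every time. Pooled: 28.0% vs 41.0% — Committee C has the higher rate overall. The two comparisons disagree.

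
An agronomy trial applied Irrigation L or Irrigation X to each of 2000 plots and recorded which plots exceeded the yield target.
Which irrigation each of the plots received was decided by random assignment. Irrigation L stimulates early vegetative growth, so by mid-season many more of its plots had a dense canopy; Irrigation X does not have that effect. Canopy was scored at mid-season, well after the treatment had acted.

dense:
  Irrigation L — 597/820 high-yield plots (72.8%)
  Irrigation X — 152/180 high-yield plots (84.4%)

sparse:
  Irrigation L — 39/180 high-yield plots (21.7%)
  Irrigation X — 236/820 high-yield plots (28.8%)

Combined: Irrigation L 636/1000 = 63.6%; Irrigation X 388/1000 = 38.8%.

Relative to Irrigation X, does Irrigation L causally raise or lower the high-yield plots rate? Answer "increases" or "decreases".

increases

Within every mid-season canopy level Irrigation X has the higher rate, yet pooled Irrigation L does — Simpson's reversal.
Stratifying would compare irrigations among plots the irrigations themselves sorted into mid-season canopy groups — a form of selection on an intermediate. The unconditioned pooled rates give the total causal effect.
Pooled: Irrigation L 63.6% vs Irrigation X 38.8%; Irrigation L is higher overall.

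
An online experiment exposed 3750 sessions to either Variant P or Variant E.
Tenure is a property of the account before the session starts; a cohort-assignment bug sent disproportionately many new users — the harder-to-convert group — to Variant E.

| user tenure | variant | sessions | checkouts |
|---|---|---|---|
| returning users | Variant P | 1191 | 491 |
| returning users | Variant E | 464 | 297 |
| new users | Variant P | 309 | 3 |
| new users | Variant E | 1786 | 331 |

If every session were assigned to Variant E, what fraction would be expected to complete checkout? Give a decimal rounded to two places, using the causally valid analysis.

0.39

Variant E is higher inside every user tenure stratum but Variant P is higher in aggregate. Whether to stratify depends on how user tenure relates to the variant.
User tenure differs across variants for reasons unrelated to any effect of the variant itself, and it separately predicts the outcome — a classic confounder. We must compare within user tenure levels.
Standardising Variant E to the population user tenure mix: 0.441·297/464 + 0.559·331/1786 = 0.386.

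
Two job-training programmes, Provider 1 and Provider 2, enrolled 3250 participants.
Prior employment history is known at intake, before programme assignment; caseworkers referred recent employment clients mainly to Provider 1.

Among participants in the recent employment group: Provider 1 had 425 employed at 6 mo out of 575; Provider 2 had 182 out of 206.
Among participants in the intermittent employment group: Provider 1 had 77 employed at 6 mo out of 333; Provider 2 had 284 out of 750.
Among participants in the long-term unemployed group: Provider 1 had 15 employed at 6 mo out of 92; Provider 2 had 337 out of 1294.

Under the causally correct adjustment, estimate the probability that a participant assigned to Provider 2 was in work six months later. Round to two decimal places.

0.45

The stratified and pooled comparisons disagree (Provider 2 wins within each prior employment history; Provider 1 wins overall), so the answer turns on the causal role of prior employment history.
Prior employment history is set before the programme has any effect — it is not caused by the programme — and it independently drives the outcome. That makes it a confounder, so the causal comparison is within prior employment history levels.
Standardising Provider 2 to the population prior employment history mix: 0.240·182/206 + 0.333·284/750 + 0.426·337/1294 = 0.450.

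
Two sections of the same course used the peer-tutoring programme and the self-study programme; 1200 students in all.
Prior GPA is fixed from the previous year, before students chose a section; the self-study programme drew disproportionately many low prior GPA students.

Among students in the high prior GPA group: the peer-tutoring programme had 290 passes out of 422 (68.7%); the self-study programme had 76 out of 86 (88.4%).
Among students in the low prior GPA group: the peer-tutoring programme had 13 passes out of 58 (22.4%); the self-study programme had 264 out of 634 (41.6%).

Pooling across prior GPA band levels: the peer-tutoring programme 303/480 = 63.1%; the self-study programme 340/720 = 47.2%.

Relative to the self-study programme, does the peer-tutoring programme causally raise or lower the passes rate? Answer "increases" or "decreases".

Prior GPA band differs across teaching methods for reasons unrelated to any effect of the teaching method itself, and it separately predicts the outcome — a classic confounder. We must compare within prior GPA band levels.
Within each level — high prior GPA: 68.7% vs 88.4%; low prior GPA: 22.4% vs 41.6% — the self-study programme is higher every time.

decreases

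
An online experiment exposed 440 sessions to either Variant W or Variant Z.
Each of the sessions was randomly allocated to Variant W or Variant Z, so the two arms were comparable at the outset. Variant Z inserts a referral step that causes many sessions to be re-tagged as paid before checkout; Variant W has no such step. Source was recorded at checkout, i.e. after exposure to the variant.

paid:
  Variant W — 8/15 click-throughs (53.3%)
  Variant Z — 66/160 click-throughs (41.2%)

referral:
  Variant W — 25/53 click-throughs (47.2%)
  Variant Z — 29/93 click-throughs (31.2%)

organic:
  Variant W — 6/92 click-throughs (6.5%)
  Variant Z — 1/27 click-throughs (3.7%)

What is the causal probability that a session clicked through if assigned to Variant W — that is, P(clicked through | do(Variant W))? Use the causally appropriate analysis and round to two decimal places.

0.24

Traffic source here is a post-treatment variable shaped by the variant; conditioning on it would introduce bias rather than remove it. The overall comparison is the causal one.
So P(outcome | do(Variant W)) is just the pooled rate for Variant W: 39/160 = 0.244.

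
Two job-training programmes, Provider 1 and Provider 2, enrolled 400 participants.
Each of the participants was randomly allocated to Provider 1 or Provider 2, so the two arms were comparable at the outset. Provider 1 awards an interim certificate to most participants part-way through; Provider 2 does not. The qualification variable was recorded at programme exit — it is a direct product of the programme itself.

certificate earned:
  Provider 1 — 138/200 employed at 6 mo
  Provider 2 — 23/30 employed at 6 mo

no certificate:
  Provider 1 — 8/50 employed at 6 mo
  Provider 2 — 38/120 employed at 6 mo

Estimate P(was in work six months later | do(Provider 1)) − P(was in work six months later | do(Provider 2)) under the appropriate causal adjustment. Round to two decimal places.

+0.18

The stratified and pooled comparisons disagree (Provider 2 wins within each qualification attained during the programme; Provider 1 wins overall), so the answer turns on the causal role of qualification attained during the programme.
Qualification attained during the programme lies on the pathway programme → qualification attained during the programme → outcome, so adjusting for it blocks the indirect effect. For the total causal effect of programme, use the unadjusted pooled rates.
The causal difference is the pooled difference: 0.584 − 0.407 = +0.177.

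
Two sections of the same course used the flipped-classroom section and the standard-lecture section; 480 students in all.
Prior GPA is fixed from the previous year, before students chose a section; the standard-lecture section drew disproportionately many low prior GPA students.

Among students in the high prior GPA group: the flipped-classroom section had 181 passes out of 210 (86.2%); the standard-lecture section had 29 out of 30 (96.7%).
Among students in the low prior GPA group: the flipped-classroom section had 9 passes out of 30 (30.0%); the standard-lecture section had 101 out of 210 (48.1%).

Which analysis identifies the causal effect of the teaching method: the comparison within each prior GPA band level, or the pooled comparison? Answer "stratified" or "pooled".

the standard-lecture section is higher inside every prior GPA band stratum but the flipped-classroom section is higher in aggregate. Whether to stratify depends on how prior GPA band relates to the teaching method.
Since prior GPA band is a pre-existing factor (not a product of the teaching method) and it affects the outcome on its own, it is a confounder. The stratified rates, not the pooled rate, identify the causal effect.
Within each level — high prior GPA: 86.2% vs 96.7%; low prior GPA: 30.0% vs 48.1% — the standard-lecture section is higher every time.

stratified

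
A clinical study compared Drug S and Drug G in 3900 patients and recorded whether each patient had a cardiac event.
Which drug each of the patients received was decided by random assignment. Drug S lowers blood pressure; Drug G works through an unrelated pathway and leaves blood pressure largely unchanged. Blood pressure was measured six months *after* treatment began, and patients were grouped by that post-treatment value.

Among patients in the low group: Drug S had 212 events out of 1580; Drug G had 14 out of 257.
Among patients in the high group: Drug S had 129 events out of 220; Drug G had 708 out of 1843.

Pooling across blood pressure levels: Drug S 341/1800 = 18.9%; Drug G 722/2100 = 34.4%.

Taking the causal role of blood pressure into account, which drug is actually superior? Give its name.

Drug S

Stratifying would compare drugs among patients the drugs themselves sorted into blood pressure groups — a form of selection on an intermediate. The unconditioned pooled rates give the total causal effect.
Pooled: Drug S 18.9% vs Drug G 34.4%; Drug S is lower overall.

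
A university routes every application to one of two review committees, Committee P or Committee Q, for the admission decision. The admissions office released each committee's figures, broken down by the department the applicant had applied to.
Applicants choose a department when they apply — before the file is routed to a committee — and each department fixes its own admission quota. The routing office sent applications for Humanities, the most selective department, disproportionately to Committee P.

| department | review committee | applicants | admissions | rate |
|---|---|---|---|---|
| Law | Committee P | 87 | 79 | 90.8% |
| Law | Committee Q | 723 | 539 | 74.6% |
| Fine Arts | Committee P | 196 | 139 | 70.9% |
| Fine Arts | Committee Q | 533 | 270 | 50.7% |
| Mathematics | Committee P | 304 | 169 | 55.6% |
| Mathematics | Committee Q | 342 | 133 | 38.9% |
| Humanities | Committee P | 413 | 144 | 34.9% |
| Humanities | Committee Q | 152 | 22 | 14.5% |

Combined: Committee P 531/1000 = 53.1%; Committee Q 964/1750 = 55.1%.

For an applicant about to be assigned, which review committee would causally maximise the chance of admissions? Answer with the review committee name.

Here department is a common cause — it drives both which review committee a case falls under and the outcome. The crude comparison mixes populations; the stratum-specific rates are the causally relevant ones.
Within each level — Law: 90.8% vs 74.6%; Fine Arts: 70.9% vs 50.7%; Mathematics: 55.6% vs 38.9%; Humanities: 34.9% vs 14.5% — Committee P is higher every time.

Committee P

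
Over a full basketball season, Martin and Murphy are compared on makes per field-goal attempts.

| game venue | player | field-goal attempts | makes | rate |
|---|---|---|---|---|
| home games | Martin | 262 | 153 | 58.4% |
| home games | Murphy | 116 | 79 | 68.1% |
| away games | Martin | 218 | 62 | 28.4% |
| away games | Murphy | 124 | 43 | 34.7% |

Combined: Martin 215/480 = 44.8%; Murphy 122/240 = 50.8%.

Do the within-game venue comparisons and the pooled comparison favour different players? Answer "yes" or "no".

no

Within each game venue level (home games 58.4% vs 68.1%; away games 28.4% vs 34.7%), Murphy has the higher rate every time. Pooled: 44.8% vs 50.8% — Murphy has the higher rate overall. They agree.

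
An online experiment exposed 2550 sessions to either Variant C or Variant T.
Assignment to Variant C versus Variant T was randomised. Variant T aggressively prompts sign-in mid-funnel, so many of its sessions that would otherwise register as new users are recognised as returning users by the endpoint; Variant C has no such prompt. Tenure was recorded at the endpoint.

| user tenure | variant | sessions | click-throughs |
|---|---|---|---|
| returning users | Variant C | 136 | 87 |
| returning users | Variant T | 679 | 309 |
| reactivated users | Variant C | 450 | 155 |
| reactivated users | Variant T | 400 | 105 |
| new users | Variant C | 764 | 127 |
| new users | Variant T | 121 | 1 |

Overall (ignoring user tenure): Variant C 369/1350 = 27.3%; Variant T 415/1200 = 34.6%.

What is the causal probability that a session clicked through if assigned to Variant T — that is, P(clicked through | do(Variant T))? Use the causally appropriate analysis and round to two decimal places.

0.35

User tenure here is a post-treatment variable shaped by the variant; conditioning on it would introduce bias rather than remove it. The overall comparison is the causal one.
So P(outcome | do(Variant T)) is just the pooled rate for Variant T: 415/1200 = 0.346.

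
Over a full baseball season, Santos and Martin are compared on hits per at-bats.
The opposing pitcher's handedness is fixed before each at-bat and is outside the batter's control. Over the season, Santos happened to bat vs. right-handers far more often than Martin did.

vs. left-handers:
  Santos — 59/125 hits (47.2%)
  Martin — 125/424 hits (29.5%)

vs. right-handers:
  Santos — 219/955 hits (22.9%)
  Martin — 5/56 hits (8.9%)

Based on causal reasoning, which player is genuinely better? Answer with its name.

Pitcher handedness is set before the player has any effect — it is not caused by the player — and it independently drives the outcome. That makes it a confounder, so the causal comparison is within pitcher handedness levels.
Within each level — vs. left-handers: 47.2% vs 29.5%; vs. right-handers: 22.9% vs 8.9% — Santos is higher every time.

Santos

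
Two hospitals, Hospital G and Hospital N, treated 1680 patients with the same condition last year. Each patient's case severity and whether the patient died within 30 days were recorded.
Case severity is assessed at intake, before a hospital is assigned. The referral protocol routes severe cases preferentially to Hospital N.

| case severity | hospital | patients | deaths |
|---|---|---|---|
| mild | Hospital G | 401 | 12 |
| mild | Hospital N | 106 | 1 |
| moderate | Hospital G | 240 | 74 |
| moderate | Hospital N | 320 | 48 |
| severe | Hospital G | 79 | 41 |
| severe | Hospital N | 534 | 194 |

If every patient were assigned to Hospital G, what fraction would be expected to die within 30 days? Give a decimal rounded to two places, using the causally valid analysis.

0.30

Case severity differs across hospitals for reasons unrelated to any effect of the hospital itself, and it separately predicts the outcome — a classic confounder. We must compare within case severity levels.
Standardising Hospital G to the population case severity mix: 0.302·12/401 + 0.333·74/240 + 0.365·41/79 = 0.301.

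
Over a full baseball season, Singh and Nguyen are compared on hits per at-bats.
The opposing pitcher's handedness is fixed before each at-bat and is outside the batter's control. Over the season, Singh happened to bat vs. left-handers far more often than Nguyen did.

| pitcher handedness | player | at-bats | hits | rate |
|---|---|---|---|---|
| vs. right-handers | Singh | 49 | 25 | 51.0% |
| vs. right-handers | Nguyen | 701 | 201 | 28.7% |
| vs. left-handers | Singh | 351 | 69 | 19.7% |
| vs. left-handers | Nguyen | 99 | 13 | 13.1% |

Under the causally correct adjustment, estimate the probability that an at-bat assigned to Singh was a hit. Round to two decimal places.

Within every pitcher handedness level Singh has the higher rate, yet pooled Nguyen does — Simpson's reversal.
Pitcher handedness differs across players for reasons unrelated to any effect of the player itself, and it separately predicts the outcome — a classic confounder. We must compare within pitcher handedness levels.
Standardising Singh to the population pitcher handedness mix: 0.625·25/49 + 0.375·69/351 = 0.393.

0.39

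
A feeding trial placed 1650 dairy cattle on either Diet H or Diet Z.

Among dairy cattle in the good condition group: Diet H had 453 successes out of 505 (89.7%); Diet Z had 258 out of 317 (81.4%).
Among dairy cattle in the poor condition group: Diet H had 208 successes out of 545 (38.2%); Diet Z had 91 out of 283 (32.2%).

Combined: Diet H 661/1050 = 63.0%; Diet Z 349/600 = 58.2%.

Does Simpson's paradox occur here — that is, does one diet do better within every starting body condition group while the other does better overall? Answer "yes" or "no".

no

Within each starting body condition level (good condition 89.7% vs 81.4%; poor condition 38.2% vs 32.2%), Diet H has the higher rate every time. Pooled: 63.0% vs 58.2% — Diet H has the higher rate overall. They agree.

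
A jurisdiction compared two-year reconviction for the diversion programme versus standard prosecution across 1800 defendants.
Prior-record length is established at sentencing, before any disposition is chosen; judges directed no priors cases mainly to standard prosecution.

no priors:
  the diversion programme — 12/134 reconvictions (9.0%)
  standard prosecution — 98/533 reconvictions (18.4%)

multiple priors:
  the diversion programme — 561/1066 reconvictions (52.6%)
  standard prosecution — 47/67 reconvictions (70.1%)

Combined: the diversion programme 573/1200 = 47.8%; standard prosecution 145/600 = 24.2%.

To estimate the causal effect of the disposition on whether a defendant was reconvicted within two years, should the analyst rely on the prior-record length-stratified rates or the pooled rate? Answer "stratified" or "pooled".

The prior-record length-specific comparison favours the diversion programme throughout, but the pooled figures favour standard prosecution. The question is whether to condition on prior-record length.
Prior-record length differs across dispositions for reasons unrelated to any effect of the disposition itself, and it separately predicts the outcome — a classic confounder. We must compare within prior-record length levels.
Within each level — no priors: 9.0% vs 18.4%; multiple priors: 52.6% vs 70.1% — the diversion programme is lower every time.

stratified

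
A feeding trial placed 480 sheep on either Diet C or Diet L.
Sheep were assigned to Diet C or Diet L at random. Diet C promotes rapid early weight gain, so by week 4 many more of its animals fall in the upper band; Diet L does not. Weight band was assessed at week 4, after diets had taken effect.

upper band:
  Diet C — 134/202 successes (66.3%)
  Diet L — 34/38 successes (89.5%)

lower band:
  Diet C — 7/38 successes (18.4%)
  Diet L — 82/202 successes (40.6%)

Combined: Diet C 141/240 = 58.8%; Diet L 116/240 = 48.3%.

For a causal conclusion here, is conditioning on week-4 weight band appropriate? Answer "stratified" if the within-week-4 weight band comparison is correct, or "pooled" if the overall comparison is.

pooled

Stratifying would compare diets among sheep the diets themselves sorted into week-4 weight band groups — a form of selection on an intermediate. The unconditioned pooled rates give the total causal effect.
Pooled: Diet C 58.8% vs Diet L 48.3%; Diet C is higher overall.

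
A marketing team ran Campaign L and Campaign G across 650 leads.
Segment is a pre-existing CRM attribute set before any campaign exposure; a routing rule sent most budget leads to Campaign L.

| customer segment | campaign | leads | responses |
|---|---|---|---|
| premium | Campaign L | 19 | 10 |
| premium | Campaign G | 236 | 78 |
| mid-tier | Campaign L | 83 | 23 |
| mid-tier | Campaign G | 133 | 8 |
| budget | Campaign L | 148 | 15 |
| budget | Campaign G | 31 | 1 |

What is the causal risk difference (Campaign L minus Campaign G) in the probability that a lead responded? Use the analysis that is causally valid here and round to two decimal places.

Nothing the campaign does changes customer segment; the imbalance is an allocation artefact. With customer segment also predicting the outcome, the pooled figure is confounded, and the within-stratum comparison is the causal one.
Adjusting over the population distribution of customer segment: 0.392·(0.526−0.331) + 0.332·(0.277−0.060) + 0.275·(0.101−0.032) = +0.168.

+0.17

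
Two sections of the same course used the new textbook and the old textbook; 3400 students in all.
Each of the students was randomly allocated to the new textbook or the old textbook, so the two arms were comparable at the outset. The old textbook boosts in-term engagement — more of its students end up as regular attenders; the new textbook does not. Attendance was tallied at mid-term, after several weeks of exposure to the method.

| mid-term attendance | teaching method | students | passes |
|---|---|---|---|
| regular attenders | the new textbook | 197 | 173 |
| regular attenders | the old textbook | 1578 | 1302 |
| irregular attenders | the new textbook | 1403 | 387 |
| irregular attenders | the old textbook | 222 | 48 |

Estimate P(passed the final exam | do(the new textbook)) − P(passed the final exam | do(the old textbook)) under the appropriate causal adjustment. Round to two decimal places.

The distribution of mid-term attendance is itself part of what the teaching method does — it is an intermediate outcome. Holding it fixed would remove that part of the effect; the total effect is the pooled difference.
The causal difference is the pooled difference: 0.350 − 0.750 = -0.400.

-0.40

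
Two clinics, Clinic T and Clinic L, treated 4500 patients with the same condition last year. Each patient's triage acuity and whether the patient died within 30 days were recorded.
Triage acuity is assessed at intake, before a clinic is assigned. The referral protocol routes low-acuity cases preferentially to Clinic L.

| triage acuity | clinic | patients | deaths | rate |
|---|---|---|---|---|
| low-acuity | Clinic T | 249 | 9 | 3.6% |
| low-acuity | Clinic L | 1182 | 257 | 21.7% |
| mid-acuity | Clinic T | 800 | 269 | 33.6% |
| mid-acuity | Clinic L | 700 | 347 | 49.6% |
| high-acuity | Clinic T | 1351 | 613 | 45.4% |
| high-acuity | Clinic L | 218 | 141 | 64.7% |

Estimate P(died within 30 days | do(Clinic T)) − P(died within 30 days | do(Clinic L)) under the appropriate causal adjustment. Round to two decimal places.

Triage acuity differs across clinics for reasons unrelated to any effect of the clinic itself, and it separately predicts the outcome — a classic confounder. We must compare within triage acuity levels.
Adjusting over the population distribution of triage acuity: 0.318·(0.036−0.217) + 0.333·(0.336−0.496) + 0.349·(0.454−0.647) = -0.178.

-0.18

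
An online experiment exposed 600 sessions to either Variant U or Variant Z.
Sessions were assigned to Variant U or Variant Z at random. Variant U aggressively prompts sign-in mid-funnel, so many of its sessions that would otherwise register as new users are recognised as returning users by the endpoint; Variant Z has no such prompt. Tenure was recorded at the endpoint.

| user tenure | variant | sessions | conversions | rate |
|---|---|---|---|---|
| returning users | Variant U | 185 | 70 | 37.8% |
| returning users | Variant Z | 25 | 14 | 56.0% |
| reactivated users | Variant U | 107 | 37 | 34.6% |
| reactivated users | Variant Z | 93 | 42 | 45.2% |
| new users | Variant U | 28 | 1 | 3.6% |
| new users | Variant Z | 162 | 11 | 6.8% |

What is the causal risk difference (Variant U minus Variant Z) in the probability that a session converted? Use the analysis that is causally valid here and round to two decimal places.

User tenure is recorded after the variant and is itself shifted by it — it sits on the causal path from variant to outcome. Conditioning on a mediator would strip out part of the effect we want; the pooled comparison gives the total causal effect.
The causal difference is the pooled difference: 0.338 − 0.239 = +0.098.

+0.10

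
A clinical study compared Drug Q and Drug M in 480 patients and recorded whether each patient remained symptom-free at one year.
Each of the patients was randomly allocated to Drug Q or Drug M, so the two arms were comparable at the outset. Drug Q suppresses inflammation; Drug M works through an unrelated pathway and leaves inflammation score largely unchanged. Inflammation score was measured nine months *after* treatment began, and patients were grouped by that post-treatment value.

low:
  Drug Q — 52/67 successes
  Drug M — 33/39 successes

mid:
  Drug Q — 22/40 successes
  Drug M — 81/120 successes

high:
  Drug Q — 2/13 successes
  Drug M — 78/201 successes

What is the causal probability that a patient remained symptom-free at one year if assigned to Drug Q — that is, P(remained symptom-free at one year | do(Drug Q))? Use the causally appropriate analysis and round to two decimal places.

0.63

The stratified and pooled comparisons disagree (Drug M wins within each inflammation score; Drug Q wins overall), so the answer turns on the causal role of inflammation score.
Because the drug influences inflammation score, inflammation score is a post-treatment mediator, not a confounder. Stratifying on it would bias the estimate; the causal effect is the crude pooled difference.
So P(outcome | do(Drug Q)) is just the pooled rate for Drug Q: 76/120 = 0.633.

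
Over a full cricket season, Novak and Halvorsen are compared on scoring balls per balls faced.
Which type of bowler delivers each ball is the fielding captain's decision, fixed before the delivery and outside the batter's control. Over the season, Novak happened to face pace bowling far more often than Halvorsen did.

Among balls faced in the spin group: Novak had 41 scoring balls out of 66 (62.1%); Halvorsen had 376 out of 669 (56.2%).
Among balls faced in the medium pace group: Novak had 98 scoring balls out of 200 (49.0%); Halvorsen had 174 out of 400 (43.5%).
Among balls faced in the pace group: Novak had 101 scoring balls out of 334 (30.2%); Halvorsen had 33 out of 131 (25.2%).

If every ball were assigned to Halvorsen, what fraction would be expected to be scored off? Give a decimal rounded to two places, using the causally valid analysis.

Bowling type satisfies the back-door criterion: it is not a descendant of the player, and it blocks the spurious path from player to outcome. Adjusting for it (i.e., using the within-bowling type rates) gives the causal effect.
Standardising Halvorsen to the population bowling type mix: 0.408·376/669 + 0.333·174/400 + 0.258·33/131 = 0.440.

0.44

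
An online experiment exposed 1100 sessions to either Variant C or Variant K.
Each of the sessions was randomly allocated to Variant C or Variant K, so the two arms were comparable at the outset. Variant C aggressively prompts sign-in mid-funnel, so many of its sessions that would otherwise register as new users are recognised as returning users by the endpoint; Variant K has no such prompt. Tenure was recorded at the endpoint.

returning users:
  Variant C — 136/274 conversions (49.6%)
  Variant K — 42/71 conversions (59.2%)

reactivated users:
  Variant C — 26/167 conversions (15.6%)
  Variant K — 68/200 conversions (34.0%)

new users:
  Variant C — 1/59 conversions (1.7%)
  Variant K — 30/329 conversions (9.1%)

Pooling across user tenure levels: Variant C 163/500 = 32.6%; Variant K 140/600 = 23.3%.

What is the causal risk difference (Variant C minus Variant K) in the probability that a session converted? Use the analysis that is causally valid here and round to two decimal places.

+0.09

Within every user tenure level Variant K has the higher rate, yet pooled Variant C does — Simpson's reversal.
Stratifying would compare variants among sessions the variants themselves sorted into user tenure groups — a form of selection on an intermediate. The unconditioned pooled rates give the total causal effect.
The causal difference is the pooled difference: 0.326 − 0.233 = +0.093.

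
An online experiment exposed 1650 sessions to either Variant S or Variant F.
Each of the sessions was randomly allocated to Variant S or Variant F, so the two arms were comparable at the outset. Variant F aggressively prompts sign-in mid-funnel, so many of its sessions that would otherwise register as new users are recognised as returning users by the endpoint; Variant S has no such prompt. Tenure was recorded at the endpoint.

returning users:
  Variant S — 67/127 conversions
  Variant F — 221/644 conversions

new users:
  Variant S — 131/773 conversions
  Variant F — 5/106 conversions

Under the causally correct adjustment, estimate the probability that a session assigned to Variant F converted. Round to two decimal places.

0.30

Variant S is higher inside every user tenure stratum but Variant F is higher in aggregate. Whether to stratify depends on how user tenure relates to the variant.
Stratifying would compare variants among sessions the variants themselves sorted into user tenure groups — a form of selection on an intermediate. The unconditioned pooled rates give the total causal effect.
So P(outcome | do(Variant F)) is just the pooled rate for Variant F: 226/750 = 0.301.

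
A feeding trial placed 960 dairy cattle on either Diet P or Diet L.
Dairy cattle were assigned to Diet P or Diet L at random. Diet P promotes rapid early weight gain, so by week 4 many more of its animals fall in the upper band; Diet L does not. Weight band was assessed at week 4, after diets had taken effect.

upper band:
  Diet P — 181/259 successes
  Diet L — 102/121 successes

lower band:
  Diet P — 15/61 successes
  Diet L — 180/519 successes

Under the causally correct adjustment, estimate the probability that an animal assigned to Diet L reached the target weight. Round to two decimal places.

The week-4 weight band-specific comparison favours Diet L throughout, but the pooled figures favour Diet P. The question is whether to condition on week-4 weight band.
The distribution of week-4 weight band is itself part of what the diet does — it is an intermediate outcome. Holding it fixed would remove that part of the effect; the total effect is the pooled difference.
So P(outcome | do(Diet L)) is just the pooled rate for Diet L: 282/640 = 0.441.

0.44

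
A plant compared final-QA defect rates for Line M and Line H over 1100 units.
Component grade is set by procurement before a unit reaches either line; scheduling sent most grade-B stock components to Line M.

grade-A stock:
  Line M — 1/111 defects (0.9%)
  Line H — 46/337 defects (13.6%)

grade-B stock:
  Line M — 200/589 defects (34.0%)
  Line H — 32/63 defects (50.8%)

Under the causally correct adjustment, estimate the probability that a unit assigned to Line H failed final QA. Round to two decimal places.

0.36

Component grade is set before the line has any effect — it is not caused by the line — and it independently drives the outcome. That makes it a confounder, so the causal comparison is within component grade levels.
Standardising Line H to the population component grade mix: 0.407·46/337 + 0.593·32/63 = 0.357.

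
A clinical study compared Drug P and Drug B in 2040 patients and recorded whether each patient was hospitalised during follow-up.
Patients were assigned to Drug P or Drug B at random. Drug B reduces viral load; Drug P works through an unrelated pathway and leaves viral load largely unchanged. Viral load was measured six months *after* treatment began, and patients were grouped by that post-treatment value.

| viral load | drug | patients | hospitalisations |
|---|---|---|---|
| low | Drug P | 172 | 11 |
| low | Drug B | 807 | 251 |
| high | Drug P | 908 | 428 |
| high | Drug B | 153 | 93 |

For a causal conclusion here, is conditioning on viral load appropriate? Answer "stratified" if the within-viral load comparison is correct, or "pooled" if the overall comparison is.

pooled

Viral load is downstream of the drug. One should not condition on a consequence of treatment, so the overall rates are the right comparison.
Pooled: Drug P 40.6% vs Drug B 35.8%; Drug B is lower overall.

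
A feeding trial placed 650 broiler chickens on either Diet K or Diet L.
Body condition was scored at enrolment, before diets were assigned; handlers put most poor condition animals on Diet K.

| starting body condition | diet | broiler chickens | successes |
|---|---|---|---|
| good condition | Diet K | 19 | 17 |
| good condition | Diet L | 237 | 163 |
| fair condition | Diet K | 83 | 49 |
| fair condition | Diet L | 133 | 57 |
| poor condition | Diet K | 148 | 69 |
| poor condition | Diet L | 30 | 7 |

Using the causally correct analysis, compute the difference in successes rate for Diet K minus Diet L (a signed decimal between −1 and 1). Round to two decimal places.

The stratified and pooled comparisons disagree (Diet K wins within each starting body condition; Diet L wins overall), so the answer turns on the causal role of starting body condition.
Starting body condition satisfies the back-door criterion: it is not a descendant of the diet, and it blocks the spurious path from diet to outcome. Adjusting for it (i.e., using the within-starting body condition rates) gives the causal effect.
Adjusting over the population distribution of starting body condition: 0.394·(0.895−0.688) + 0.332·(0.590−0.429) + 0.274·(0.466−0.233) = +0.199.

+0.20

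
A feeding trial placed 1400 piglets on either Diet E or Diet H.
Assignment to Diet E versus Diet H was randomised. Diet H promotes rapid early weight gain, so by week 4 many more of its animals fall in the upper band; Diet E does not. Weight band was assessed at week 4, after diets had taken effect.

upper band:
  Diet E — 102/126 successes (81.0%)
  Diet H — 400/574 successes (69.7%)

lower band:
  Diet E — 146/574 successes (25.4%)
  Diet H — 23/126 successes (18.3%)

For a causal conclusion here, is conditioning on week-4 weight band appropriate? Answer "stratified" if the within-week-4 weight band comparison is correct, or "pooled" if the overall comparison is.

pooled

Within every week-4 weight band level Diet E has the higher rate, yet pooled Diet H does — Simpson's reversal.
Because the diet influences week-4 weight band, week-4 weight band is a post-treatment mediator, not a confounder. Stratifying on it would bias the estimate; the causal effect is the crude pooled difference.
Pooled: Diet E 35.4% vs Diet H 60.4%; Diet H is higher overall.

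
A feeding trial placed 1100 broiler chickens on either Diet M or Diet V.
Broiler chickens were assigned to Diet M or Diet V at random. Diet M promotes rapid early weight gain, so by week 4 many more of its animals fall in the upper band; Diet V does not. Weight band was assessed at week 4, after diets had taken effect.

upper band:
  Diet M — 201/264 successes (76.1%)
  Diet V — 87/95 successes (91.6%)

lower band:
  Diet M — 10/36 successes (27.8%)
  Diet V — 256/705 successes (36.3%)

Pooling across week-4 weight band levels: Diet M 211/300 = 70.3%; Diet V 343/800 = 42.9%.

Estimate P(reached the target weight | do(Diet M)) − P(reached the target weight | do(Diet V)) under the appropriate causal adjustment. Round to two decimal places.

+0.27

Diet V is higher inside every week-4 weight band stratum but Diet M is higher in aggregate. Whether to stratify depends on how week-4 weight band relates to the diet.
Week-4 weight band is downstream of the diet. One should not condition on a consequence of treatment, so the overall rates are the right comparison.
The causal difference is the pooled difference: 0.703 − 0.429 = +0.275.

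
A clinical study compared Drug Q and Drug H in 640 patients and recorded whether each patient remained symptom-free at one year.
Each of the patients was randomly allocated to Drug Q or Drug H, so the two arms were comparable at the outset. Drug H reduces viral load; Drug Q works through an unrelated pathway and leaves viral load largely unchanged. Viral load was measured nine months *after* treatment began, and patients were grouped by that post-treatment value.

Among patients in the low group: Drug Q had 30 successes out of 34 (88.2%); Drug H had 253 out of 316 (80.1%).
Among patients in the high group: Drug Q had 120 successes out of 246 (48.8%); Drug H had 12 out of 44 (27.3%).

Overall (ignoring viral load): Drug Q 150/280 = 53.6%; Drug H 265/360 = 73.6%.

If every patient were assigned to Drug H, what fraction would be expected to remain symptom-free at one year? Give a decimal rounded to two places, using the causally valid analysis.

0.74

The stratified and pooled comparisons disagree (Drug Q wins within each viral load; Drug H wins overall), so the answer turns on the causal role of viral load.
Viral load here is a post-treatment variable shaped by the drug; conditioning on it would introduce bias rather than remove it. The overall comparison is the causal one.
So P(outcome | do(Drug H)) is just the pooled rate for Drug H: 265/360 = 0.736.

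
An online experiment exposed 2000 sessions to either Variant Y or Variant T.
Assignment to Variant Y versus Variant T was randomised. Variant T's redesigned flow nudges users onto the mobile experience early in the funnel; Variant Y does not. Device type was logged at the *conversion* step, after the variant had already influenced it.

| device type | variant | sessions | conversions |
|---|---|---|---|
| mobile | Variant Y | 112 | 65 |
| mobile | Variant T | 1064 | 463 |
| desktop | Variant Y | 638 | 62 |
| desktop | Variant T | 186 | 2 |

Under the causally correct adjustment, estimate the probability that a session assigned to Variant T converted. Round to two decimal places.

0.37

Device type is recorded after the variant and is itself shifted by it — it sits on the causal path from variant to outcome. Conditioning on a mediator would strip out part of the effect we want; the pooled comparison gives the total causal effect.
So P(outcome | do(Variant T)) is just the pooled rate for Variant T: 465/1250 = 0.372.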